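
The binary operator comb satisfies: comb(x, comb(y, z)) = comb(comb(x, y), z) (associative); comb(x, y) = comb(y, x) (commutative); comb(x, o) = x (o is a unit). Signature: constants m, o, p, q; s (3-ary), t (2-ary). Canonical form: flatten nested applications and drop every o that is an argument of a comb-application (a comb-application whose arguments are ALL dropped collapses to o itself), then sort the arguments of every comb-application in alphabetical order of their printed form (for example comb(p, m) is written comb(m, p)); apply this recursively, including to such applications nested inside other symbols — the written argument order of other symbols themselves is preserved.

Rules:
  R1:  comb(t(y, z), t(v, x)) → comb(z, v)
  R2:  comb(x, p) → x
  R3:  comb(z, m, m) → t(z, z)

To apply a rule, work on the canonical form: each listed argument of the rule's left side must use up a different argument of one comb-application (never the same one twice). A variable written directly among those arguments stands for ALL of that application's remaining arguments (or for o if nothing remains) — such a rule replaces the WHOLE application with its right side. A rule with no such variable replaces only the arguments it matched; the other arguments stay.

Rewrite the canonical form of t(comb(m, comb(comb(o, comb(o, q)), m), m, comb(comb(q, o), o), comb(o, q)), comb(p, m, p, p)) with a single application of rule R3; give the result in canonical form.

Canonical form:  t(comb(m, m, m, q, q, q), comb(m, p, p, p))
Apply R3:  consuming m, m;  z := comb(m, q, q, q)
The variable takes the whole remainder — replace the entire application.
Giving:  t(t(comb(m, q, q, q), comb(m, q, q, q)), comb(m, p, p, p))

Answer: t(t(comb(m, q, q, q), comb(m, q, q, q)), comb(m, p, p, p))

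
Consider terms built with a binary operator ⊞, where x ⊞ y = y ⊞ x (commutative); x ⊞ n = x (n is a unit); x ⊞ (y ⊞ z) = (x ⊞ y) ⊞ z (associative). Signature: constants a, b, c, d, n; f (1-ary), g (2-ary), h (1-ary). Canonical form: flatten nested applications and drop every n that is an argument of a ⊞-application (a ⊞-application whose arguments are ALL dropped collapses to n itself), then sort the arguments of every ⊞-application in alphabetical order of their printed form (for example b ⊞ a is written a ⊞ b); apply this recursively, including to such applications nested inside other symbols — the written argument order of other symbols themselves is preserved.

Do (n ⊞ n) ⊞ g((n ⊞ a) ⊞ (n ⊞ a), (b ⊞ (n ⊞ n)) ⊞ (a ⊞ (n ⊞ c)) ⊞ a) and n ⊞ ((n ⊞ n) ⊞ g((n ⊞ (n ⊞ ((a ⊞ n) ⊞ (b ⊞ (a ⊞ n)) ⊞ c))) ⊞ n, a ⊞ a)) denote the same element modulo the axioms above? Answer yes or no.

Left:  (n ⊞ n) ⊞ g((n ⊞ a) ⊞ (n ⊞ a), (b ⊞ (n ⊞ n)) ⊞ (a ⊞ (n ⊞ c)) ⊞ a)
  Merge nested applications:  n ⊞ n ⊞ g((n ⊞ a) ⊞ (n ⊞ a), (b ⊞ (n ⊞ n)) ⊞ (a ⊞ (n ⊞ c)) ⊞ a)
  Inside:  g((n ⊞ a) ⊞ (n ⊞ a), (b ⊞ (n ⊞ n)) ⊞ (a ⊞ (n ⊞ c)) ⊞ a)  →  g(a ⊞ a, a ⊞ a ⊞ b ⊞ c)
  Units out:  drop n (×2)
  Order the arguments:  g(a ⊞ a, a ⊞ a ⊞ b ⊞ c)
Right:  n ⊞ ((n ⊞ n) ⊞ g((n ⊞ (n ⊞ ((a ⊞ n) ⊞ (b ⊞ (a ⊞ n)) ⊞ c))) ⊞ n, a ⊞ a))
  Merge nested applications:  n ⊞ n ⊞ n ⊞ g((n ⊞ (n ⊞ ((a ⊞ n) ⊞ (b ⊞ (a ⊞ n)) ⊞ c))) ⊞ n, a ⊞ a)
  Simplify inside:  g((n ⊞ (n ⊞ ((a ⊞ n) ⊞ (b ⊞ (a ⊞ n)) ⊞ c))) ⊞ n, a ⊞ a)  →  g(a ⊞ a ⊞ b ⊞ c, a ⊞ a)
  Unit:  drop n (×3)
  Order the arguments:  g(a ⊞ a ⊞ b ⊞ c, a ⊞ a)

Answer: no — g(a ⊞ a, a ⊞ a ⊞ b ⊞ c) vs g(a ⊞ a ⊞ b ⊞ c, a ⊞ a)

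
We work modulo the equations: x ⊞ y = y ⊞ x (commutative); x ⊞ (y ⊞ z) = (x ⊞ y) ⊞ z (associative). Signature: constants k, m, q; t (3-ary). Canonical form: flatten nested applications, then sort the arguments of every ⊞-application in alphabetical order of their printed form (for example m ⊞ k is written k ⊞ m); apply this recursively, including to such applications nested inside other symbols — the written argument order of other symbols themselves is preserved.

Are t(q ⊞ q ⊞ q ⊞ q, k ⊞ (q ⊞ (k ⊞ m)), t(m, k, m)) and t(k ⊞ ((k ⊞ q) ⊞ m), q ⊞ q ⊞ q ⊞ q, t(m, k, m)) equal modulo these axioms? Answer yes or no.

Left:  t(q ⊞ q ⊞ q ⊞ q, k ⊞ (q ⊞ (k ⊞ m)), t(m, k, m))
  Focus inside:  k ⊞ (q ⊞ (k ⊞ m))
  Flatten:  k ⊞ q ⊞ k ⊞ m
  Order the arguments:  k ⊞ k ⊞ m ⊞ q
  Rebuild:  t(q ⊞ q ⊞ q ⊞ q, k ⊞ k ⊞ m ⊞ q, t(m, k, m))
Right:  t(k ⊞ ((k ⊞ q) ⊞ m), q ⊞ q ⊞ q ⊞ q, t(m, k, m))
  Focus inside:  k ⊞ ((k ⊞ q) ⊞ m)
  Merge nested applications:  k ⊞ k ⊞ q ⊞ m
  Sort arguments:  k ⊞ k ⊞ m ⊞ q
  Put back:  t(k ⊞ k ⊞ m ⊞ q, q ⊞ q ⊞ q ⊞ q, t(m, k, m))

Answer: no — t(q ⊞ q ⊞ q ⊞ q, k ⊞ k ⊞ m ⊞ q, t(m, k, m)) vs t(k ⊞ k ⊞ m ⊞ q, q ⊞ q ⊞ q ⊞ q, t(m, k, m))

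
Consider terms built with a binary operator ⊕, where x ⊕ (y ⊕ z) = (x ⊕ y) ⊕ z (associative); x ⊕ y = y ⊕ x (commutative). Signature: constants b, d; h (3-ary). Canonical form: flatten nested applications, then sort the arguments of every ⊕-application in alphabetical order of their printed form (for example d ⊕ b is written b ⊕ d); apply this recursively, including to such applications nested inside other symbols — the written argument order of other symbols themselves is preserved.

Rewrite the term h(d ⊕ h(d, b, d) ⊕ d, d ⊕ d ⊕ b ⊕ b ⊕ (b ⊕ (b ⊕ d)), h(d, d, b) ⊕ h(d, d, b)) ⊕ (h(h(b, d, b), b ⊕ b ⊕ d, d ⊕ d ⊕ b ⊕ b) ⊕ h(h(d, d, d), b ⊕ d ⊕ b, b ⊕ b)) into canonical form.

Merge nested applications:  h(d ⊕ h(d, b, d) ⊕ d, d ⊕ d ⊕ b ⊕ b ⊕ (b ⊕ (b ⊕ d)), h(d, d, b) ⊕ h(d, d, b)) ⊕ h(h(b, d, b), b ⊕ b ⊕ d, d ⊕ d ⊕ b ⊕ b) ⊕ h(h(d, d, d), b ⊕ d ⊕ b, b ⊕ b)
Canonicalize subterm:  h(d ⊕ h(d, b, d) ⊕ d, d ⊕ d ⊕ b ⊕ b ⊕ (b ⊕ (b ⊕ d)), h(d, d, b) ⊕ h(d, d, b))  →  h(d ⊕ d ⊕ h(d, b, d), b ⊕ b ⊕ b ⊕ b ⊕ d ⊕ d ⊕ d, h(d, d, b) ⊕ h(d, d, b))
Canonicalize subterm:  h(h(b, d, b), b ⊕ b ⊕ d, d ⊕ d ⊕ b ⊕ b)  →  h(h(b, d, b), b ⊕ b ⊕ d, b ⊕ b ⊕ d ⊕ d)
Canonicalize subterm:  h(h(d, d, d), b ⊕ d ⊕ b, b ⊕ b)  →  h(h(d, d, d), b ⊕ b ⊕ d, b ⊕ b)
Sort arguments:  h(d ⊕ d ⊕ h(d, b, d), b ⊕ b ⊕ b ⊕ b ⊕ d ⊕ d ⊕ d, h(d, d, b) ⊕ h(d, d, b)) ⊕ h(h(b, d, b), b ⊕ b ⊕ d, b ⊕ b ⊕ d ⊕ d) ⊕ h(h(d, d, d), b ⊕ b ⊕ d, b ⊕ b)

Answer: h(d ⊕ d ⊕ h(d, b, d), b ⊕ b ⊕ b ⊕ b ⊕ d ⊕ d ⊕ d, h(d, d, b) ⊕ h(d, d, b)) ⊕ h(h(b, d, b), b ⊕ b ⊕ d, b ⊕ b ⊕ d ⊕ d) ⊕ h(h(d, d, d), b ⊕ b ⊕ d, b ⊕ b)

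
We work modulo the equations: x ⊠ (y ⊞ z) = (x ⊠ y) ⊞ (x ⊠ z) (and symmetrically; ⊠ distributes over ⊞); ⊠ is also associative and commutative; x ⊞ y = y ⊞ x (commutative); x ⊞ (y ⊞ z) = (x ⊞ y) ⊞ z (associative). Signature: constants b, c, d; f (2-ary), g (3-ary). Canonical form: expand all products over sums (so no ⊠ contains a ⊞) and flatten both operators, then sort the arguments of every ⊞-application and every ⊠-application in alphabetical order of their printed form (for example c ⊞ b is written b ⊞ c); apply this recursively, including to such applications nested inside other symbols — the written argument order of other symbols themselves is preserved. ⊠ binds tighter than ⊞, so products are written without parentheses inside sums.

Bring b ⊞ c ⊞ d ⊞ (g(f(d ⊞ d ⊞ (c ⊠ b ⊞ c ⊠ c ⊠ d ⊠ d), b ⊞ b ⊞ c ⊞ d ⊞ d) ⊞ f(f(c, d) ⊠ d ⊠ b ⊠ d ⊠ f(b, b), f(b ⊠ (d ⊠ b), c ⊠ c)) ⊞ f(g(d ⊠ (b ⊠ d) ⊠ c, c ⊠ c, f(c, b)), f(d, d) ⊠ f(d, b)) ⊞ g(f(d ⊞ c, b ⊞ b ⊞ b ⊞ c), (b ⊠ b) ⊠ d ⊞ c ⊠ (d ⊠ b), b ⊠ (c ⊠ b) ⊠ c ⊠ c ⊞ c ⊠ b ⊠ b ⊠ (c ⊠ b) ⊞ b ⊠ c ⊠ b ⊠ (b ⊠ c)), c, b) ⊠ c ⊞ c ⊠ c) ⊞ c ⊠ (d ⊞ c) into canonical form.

Expand:  b ⊞ c ⊞ d ⊞ c ⊠ g(f(b ⊠ c ⊞ c ⊠ c ⊠ d ⊠ d ⊞ d ⊞ d, b ⊞ b ⊞ c ⊞ d ⊞ d) ⊞ f(b ⊠ d ⊠ d ⊠ f(b, b) ⊠ f(c, d), f(b ⊠ b ⊠ d, c ⊠ c)) ⊞ f(g(b ⊠ c ⊠ d ⊠ d, c ⊠ c, f(c, b)), f(d, b) ⊠ f(d, d)) ⊞ g(f(c ⊞ d, b ⊞ b ⊞ b ⊞ c), b ⊠ b ⊠ d ⊞ b ⊠ c ⊠ d, b ⊠ b ⊠ b ⊠ c ⊠ c ⊞ b ⊠ b ⊠ b ⊠ c ⊠ c ⊞ b ⊠ b ⊠ c ⊠ c ⊠ c), c, b) ⊞ c ⊠ c ⊞ c ⊠ d ⊞ c ⊠ c
Order the arguments:  b ⊞ c ⊞ c ⊠ c ⊞ c ⊠ c ⊞ c ⊠ d ⊞ c ⊠ g(f(b ⊠ c ⊞ c ⊠ c ⊠ d ⊠ d ⊞ d ⊞ d, b ⊞ b ⊞ c ⊞ d ⊞ d) ⊞ f(b ⊠ d ⊠ d ⊠ f(b, b) ⊠ f(c, d), f(b ⊠ b ⊠ d, c ⊠ c)) ⊞ f(g(b ⊠ c ⊠ d ⊠ d, c ⊠ c, f(c, b)), f(d, b) ⊠ f(d, d)) ⊞ g(f(c ⊞ d, b ⊞ b ⊞ b ⊞ c), b ⊠ b ⊠ d ⊞ b ⊠ c ⊠ d, b ⊠ b ⊠ b ⊠ c ⊠ c ⊞ b ⊠ b ⊠ b ⊠ c ⊠ c ⊞ b ⊠ b ⊠ c ⊠ c ⊠ c), c, b) ⊞ d

Answer: b ⊞ c ⊞ c ⊠ c ⊞ c ⊠ c ⊞ c ⊠ d ⊞ c ⊠ g(f(b ⊠ c ⊞ c ⊠ c ⊠ d ⊠ d ⊞ d ⊞ d, b ⊞ b ⊞ c ⊞ d ⊞ d) ⊞ f(b ⊠ d ⊠ d ⊠ f(b, b) ⊠ f(c, d), f(b ⊠ b ⊠ d, c ⊠ c)) ⊞ f(g(b ⊠ c ⊠ d ⊠ d, c ⊠ c, f(c, b)), f(d, b) ⊠ f(d, d)) ⊞ g(f(c ⊞ d, b ⊞ b ⊞ b ⊞ c), b ⊠ b ⊠ d ⊞ b ⊠ c ⊠ d, b ⊠ b ⊠ b ⊠ c ⊠ c ⊞ b ⊠ b ⊠ b ⊠ c ⊠ c ⊞ b ⊠ b ⊠ c ⊠ c ⊠ c), c, b) ⊞ d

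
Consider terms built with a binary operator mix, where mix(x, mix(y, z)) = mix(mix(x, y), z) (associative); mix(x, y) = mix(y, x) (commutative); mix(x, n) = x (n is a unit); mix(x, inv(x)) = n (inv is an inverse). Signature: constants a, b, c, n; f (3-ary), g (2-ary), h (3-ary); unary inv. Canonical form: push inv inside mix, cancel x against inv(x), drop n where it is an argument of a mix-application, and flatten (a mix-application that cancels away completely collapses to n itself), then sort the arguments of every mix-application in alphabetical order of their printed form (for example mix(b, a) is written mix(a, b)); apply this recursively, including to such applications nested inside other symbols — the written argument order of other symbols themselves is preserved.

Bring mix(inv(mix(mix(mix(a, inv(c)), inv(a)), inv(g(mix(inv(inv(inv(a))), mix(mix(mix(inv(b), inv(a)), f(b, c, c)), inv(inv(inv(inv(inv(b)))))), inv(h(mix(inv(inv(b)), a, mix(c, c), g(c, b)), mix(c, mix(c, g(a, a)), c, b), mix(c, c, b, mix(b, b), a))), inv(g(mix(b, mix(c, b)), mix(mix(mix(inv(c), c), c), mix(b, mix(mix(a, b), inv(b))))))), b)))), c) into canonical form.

Answer: mix(c, c, g(mix(f(b, c, c), inv(a), inv(a), inv(b), inv(b), inv(g(mix(b, b, c), mix(a, b, c))), inv(h(mix(a, b, c, c, g(c, b)), mix(b, c, c, c, g(a, a)), mix(a, b, b, b, c, c)))), b))

Derivation:
Push inv inside:  distribute inv over mix and collapse double inv
Cancel:  a cancels
Collect:  mix(c, c, g(mix(f(b, c, c), inv(a), inv(a), inv(b), inv(b), inv(g(mix(b, b, c), mix(a, b, c))), inv(h(mix(a, b, c, c, g(c, b)), mix(b, c, c, c, g(a, a)), mix(a, b, b, b, c, c)))), b))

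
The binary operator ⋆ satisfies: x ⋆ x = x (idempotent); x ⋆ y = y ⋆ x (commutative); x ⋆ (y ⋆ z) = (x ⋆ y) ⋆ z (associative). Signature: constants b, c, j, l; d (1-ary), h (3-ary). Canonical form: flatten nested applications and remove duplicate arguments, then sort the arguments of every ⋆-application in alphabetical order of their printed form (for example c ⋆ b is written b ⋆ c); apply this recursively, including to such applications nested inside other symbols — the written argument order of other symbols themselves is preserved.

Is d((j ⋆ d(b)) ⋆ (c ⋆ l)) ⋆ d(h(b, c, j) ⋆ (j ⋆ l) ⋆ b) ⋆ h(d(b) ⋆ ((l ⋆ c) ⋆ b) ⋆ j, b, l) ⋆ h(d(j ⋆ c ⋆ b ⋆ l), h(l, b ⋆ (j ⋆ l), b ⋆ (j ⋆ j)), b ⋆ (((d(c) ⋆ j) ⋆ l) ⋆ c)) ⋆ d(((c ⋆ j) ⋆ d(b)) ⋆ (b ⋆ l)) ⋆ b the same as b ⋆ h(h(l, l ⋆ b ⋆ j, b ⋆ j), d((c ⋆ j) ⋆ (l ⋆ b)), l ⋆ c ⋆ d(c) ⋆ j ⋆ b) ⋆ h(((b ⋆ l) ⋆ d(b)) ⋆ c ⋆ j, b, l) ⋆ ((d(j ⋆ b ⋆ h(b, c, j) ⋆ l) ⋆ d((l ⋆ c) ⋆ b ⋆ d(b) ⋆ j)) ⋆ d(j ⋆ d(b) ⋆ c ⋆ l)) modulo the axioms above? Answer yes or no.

Answer: no — b ⋆ d(b ⋆ c ⋆ d(b) ⋆ j ⋆ l) ⋆ d(b ⋆ h(b, c, j) ⋆ j ⋆ l) ⋆ d(c ⋆ d(b) ⋆ j ⋆ l) ⋆ h(b ⋆ c ⋆ d(b) ⋆ j ⋆ l, b, l) ⋆ h(d(b ⋆ c ⋆ j ⋆ l), h(l, b ⋆ j ⋆ l, b ⋆ j), b ⋆ c ⋆ d(c) ⋆ j ⋆ l) vs b ⋆ d(b ⋆ c ⋆ d(b) ⋆ j ⋆ l) ⋆ d(b ⋆ h(b, c, j) ⋆ j ⋆ l) ⋆ d(c ⋆ d(b) ⋆ j ⋆ l) ⋆ h(b ⋆ c ⋆ d(b) ⋆ j ⋆ l, b, l) ⋆ h(h(l, b ⋆ j ⋆ l, b ⋆ j), d(b ⋆ c ⋆ j ⋆ l), b ⋆ c ⋆ d(c) ⋆ j ⋆ l)

Derivation:
Left:  d((j ⋆ d(b)) ⋆ (c ⋆ l)) ⋆ d(h(b, c, j) ⋆ (j ⋆ l) ⋆ b) ⋆ h(d(b) ⋆ ((l ⋆ c) ⋆ b) ⋆ j, b, l) ⋆ h(d(j ⋆ c ⋆ b ⋆ l), h(l, b ⋆ (j ⋆ l), b ⋆ (j ⋆ j)), b ⋆ (((d(c) ⋆ j) ⋆ l) ⋆ c)) ⋆ d(((c ⋆ j) ⋆ d(b)) ⋆ (b ⋆ l)) ⋆ b
  Inside:  d((j ⋆ d(b)) ⋆ (c ⋆ l))  →  d(c ⋆ d(b) ⋆ j ⋆ l)
  Simplify inside:  d(h(b, c, j) ⋆ (j ⋆ l) ⋆ b)  →  d(b ⋆ h(b, c, j) ⋆ j ⋆ l)
  Canonicalize subterm:  h(d(b) ⋆ ((l ⋆ c) ⋆ b) ⋆ j, b, l)  →  h(b ⋆ c ⋆ d(b) ⋆ j ⋆ l, b, l)
  Sort arguments:  b ⋆ d(b ⋆ c ⋆ d(b) ⋆ j ⋆ l) ⋆ d(b ⋆ h(b, c, j) ⋆ j ⋆ l) ⋆ d(c ⋆ d(b) ⋆ j ⋆ l) ⋆ h(b ⋆ c ⋆ d(b) ⋆ j ⋆ l, b, l) ⋆ h(d(b ⋆ c ⋆ j ⋆ l), h(l, b ⋆ j ⋆ l, b ⋆ j), b ⋆ c ⋆ d(c) ⋆ j ⋆ l)
Right:  b ⋆ h(h(l, l ⋆ b ⋆ j, b ⋆ j), d((c ⋆ j) ⋆ (l ⋆ b)), l ⋆ c ⋆ d(c) ⋆ j ⋆ b) ⋆ h(((b ⋆ l) ⋆ d(b)) ⋆ c ⋆ j, b, l) ⋆ ((d(j ⋆ b ⋆ h(b, c, j) ⋆ l) ⋆ d((l ⋆ c) ⋆ b ⋆ d(b) ⋆ j)) ⋆ d(j ⋆ d(b) ⋆ c ⋆ l))
  Flatten:  b ⋆ h(h(l, l ⋆ b ⋆ j, b ⋆ j), d((c ⋆ j) ⋆ (l ⋆ b)), l ⋆ c ⋆ d(c) ⋆ j ⋆ b) ⋆ h(((b ⋆ l) ⋆ d(b)) ⋆ c ⋆ j, b, l) ⋆ d(j ⋆ b ⋆ h(b, c, j) ⋆ l) ⋆ d((l ⋆ c) ⋆ b ⋆ d(b) ⋆ j) ⋆ d(j ⋆ d(b) ⋆ c ⋆ l)
  Canonicalize subterm:  h(h(l, l ⋆ b ⋆ j, b ⋆ j), d((c ⋆ j) ⋆ (l ⋆ b)), l ⋆ c ⋆ d(c) ⋆ j ⋆ b)  →  h(h(l, b ⋆ j ⋆ l, b ⋆ j), d(b ⋆ c ⋆ j ⋆ l), b ⋆ c ⋆ d(c) ⋆ j ⋆ l)
  Inside:  h(((b ⋆ l) ⋆ d(b)) ⋆ c ⋆ j, b, l)  →  h(b ⋆ c ⋆ d(b) ⋆ j ⋆ l, b, l)
  Simplify inside:  d(j ⋆ b ⋆ h(b, c, j) ⋆ l)  →  d(b ⋆ h(b, c, j) ⋆ j ⋆ l)
  Order the arguments:  b ⋆ d(b ⋆ c ⋆ d(b) ⋆ j ⋆ l) ⋆ d(b ⋆ h(b, c, j) ⋆ j ⋆ l) ⋆ d(c ⋆ d(b) ⋆ j ⋆ l) ⋆ h(b ⋆ c ⋆ d(b) ⋆ j ⋆ l, b, l) ⋆ h(h(l, b ⋆ j ⋆ l, b ⋆ j), d(b ⋆ c ⋆ j ⋆ l), b ⋆ c ⋆ d(c) ⋆ j ⋆ l)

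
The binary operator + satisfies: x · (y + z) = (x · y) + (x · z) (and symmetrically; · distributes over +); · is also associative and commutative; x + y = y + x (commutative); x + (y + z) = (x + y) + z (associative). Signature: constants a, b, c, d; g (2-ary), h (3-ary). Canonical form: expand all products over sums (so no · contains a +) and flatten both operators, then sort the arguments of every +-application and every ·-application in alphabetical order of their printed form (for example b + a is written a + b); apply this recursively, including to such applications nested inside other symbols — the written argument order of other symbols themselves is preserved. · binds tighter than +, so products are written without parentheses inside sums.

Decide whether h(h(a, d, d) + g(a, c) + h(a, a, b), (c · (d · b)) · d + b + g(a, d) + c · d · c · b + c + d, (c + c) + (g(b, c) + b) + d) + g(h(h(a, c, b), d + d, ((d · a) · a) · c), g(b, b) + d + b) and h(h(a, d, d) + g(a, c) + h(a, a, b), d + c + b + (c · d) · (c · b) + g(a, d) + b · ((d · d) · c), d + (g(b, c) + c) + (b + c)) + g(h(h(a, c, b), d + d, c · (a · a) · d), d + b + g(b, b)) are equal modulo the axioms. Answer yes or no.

Answer: yes — both canonical forms are g(h(h(a, c, b), d + d, a · a · c · d), b + d + g(b, b)) + h(g(a, c) + h(a, a, b) + h(a, d, d), b + b · c · c · d + b · c · d · d + c + d + g(a, d), b + c + c + d + g(b, c))

Derivation:
Left:  h(h(a, d, d) + g(a, c) + h(a, a, b), (c · (d · b)) · d + b + g(a, d) + c · d · c · b + c + d, (c + c) + (g(b, c) + b) + d) + g(h(h(a, c, b), d + d, ((d · a) · a) · c), g(b, b) + d + b)
  Merge nested applications:  h(g(a, c) + h(a, a, b) + h(a, d, d), b + b · c · c · d + b · c · d · d + c + d + g(a, d), b + c + c + d + g(b, c)) + g(h(h(a, c, b), d + d, a · a · c · d), b + d + g(b, b))
  Sort:  g(h(h(a, c, b), d + d, a · a · c · d), b + d + g(b, b)) + h(g(a, c) + h(a, a, b) + h(a, d, d), b + b · c · c · d + b · c · d · d + c + d + g(a, d), b + c + c + d + g(b, c))
Right:  h(h(a, d, d) + g(a, c) + h(a, a, b), d + c + b + (c · d) · (c · b) + g(a, d) + b · ((d · d) · c), d + (g(b, c) + c) + (b + c)) + g(h(h(a, c, b), d + d, c · (a · a) · d), d + b + g(b, b))
  Un-nest:  h(g(a, c) + h(a, a, b) + h(a, d, d), b + b · c · c · d + b · c · d · d + c + d + g(a, d), b + c + c + d + g(b, c)) + g(h(h(a, c, b), d + d, a · a · c · d), b + d + g(b, b))
  Sort:  g(h(h(a, c, b), d + d, a · a · c · d), b + d + g(b, b)) + h(g(a, c) + h(a, a, b) + h(a, d, d), b + b · c · c · d + b · c · d · d + c + d + g(a, d), b + c + c + d + g(b, c))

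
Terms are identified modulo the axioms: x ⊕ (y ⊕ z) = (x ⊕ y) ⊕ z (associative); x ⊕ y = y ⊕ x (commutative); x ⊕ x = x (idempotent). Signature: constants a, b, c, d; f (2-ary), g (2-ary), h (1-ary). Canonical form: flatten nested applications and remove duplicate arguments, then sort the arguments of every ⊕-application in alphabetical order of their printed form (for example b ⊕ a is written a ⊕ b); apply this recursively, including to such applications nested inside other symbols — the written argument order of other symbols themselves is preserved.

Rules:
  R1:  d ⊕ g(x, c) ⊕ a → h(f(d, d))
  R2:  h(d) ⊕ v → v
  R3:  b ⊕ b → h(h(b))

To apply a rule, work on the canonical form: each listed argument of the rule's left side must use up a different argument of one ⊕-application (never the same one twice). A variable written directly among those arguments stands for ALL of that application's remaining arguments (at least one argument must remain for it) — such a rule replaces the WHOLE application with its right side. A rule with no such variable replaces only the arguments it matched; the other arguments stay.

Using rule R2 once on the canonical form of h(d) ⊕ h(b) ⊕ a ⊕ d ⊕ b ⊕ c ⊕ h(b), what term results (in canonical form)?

Answer: a ⊕ b ⊕ c ⊕ d ⊕ h(b)

Derivation:
Canonical form:  a ⊕ b ⊕ c ⊕ d ⊕ h(b) ⊕ h(d)
Match R2:  consume h(d);  v := a ⊕ b ⊕ c ⊕ d ⊕ h(b)
The extension variable absorbs all remaining arguments, so the whole application is rewritten.
Giving:  a ⊕ b ⊕ c ⊕ d ⊕ h(b)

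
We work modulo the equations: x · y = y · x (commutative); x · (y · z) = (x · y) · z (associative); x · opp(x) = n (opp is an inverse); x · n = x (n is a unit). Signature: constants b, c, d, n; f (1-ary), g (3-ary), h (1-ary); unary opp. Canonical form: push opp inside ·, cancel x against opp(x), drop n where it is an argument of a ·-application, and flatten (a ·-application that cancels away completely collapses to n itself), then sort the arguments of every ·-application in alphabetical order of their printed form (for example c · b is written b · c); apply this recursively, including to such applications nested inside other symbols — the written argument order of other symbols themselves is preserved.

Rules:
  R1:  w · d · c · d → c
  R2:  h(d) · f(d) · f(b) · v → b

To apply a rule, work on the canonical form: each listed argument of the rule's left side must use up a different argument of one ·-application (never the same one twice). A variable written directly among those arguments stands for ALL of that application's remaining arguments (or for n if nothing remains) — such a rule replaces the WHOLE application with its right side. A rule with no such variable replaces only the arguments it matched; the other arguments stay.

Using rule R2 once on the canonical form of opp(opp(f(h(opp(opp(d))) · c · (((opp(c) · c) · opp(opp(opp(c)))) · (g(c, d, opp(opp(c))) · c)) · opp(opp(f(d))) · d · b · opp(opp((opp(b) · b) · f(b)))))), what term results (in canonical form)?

Answer: f(b)

Derivation:
Canonical form:  f(b · c · d · f(b) · f(d) · g(c, d, c) · h(d))
Match R2:  consume f(b), f(d), h(d);  v := b · c · d · g(c, d, c)
The extension variable absorbs all remaining arguments, so the whole application is rewritten.
New term:  f(b)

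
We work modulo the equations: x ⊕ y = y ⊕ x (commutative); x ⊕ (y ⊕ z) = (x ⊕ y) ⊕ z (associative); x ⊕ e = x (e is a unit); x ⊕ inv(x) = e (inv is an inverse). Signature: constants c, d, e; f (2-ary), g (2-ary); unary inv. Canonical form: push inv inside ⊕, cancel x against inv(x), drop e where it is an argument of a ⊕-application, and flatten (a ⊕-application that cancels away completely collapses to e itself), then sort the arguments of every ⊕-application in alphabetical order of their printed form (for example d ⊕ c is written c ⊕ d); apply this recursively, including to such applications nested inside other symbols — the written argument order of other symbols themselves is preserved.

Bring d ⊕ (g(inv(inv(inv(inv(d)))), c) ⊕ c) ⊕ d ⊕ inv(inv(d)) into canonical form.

Push inv inside:  distribute inv over ⊕ and collapse double inv
Combine occurrences:  d ⊕ d ⊕ d ⊕ g(d, c) ⊕ c
Sort arguments:  c ⊕ d ⊕ d ⊕ d ⊕ g(d, c)

Answer: c ⊕ d ⊕ d ⊕ d ⊕ g(d, c)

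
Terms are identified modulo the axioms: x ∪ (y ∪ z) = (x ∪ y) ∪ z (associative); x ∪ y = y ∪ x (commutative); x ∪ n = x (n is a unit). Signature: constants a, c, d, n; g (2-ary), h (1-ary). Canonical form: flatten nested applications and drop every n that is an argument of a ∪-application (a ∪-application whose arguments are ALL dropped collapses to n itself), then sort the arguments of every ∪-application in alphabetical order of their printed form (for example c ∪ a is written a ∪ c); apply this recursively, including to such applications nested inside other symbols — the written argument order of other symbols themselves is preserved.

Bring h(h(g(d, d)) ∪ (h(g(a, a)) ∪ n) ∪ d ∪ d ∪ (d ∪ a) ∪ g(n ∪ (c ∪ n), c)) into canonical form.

Answer: h(a ∪ d ∪ d ∪ d ∪ g(c, c) ∪ h(g(a, a)) ∪ h(g(d, d)))

Derivation:
Descend into:  h(g(d, d)) ∪ (h(g(a, a)) ∪ n) ∪ d ∪ d ∪ (d ∪ a) ∪ g(n ∪ (c ∪ n), c)
Un-nest:  h(g(d, d)) ∪ h(g(a, a)) ∪ n ∪ d ∪ d ∪ d ∪ a ∪ g(n ∪ (c ∪ n), c)
Canonicalize subterm:  g(n ∪ (c ∪ n), c)  →  g(c, c)
Drop the unit:  drop n
Sort:  a ∪ d ∪ d ∪ d ∪ g(c, c) ∪ h(g(a, a)) ∪ h(g(d, d))
Rebuild:  h(a ∪ d ∪ d ∪ d ∪ g(c, c) ∪ h(g(a, a)) ∪ h(g(d, d)))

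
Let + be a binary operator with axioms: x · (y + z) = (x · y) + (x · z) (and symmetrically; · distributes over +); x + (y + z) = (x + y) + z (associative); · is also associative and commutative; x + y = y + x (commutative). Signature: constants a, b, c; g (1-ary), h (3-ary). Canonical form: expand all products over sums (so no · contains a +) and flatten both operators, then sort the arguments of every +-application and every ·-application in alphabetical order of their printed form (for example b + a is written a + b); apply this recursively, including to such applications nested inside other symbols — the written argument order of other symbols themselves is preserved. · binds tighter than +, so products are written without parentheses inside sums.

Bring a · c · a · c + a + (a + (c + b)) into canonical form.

Answer: a + a + a · a · c · c + b + c

Derivation:
Un-nest:  a · a · c · c + a + a + c + b
Sort:  a + a + a · a · c · c + b + c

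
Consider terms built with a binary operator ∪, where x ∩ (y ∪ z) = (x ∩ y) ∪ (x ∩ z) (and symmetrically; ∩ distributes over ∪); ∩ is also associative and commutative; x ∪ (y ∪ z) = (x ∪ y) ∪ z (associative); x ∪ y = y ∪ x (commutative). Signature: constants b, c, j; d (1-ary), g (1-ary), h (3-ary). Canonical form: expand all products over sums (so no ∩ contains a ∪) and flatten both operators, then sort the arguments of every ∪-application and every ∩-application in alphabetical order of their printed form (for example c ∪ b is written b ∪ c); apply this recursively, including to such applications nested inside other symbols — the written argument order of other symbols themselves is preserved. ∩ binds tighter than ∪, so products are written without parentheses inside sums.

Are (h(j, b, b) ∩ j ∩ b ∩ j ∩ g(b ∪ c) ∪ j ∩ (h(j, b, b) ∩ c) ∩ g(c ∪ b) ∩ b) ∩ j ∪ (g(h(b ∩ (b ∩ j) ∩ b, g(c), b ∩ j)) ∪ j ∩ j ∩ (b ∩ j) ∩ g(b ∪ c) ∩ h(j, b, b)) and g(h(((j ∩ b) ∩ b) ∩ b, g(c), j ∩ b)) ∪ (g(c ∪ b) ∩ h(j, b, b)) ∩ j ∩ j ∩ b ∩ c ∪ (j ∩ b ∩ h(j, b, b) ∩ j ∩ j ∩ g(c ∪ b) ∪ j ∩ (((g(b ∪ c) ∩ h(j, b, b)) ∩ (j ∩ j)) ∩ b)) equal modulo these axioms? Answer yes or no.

Left:  (h(j, b, b) ∩ j ∩ b ∩ j ∩ g(b ∪ c) ∪ j ∩ (h(j, b, b) ∩ c) ∩ g(c ∪ b) ∩ b) ∩ j ∪ (g(h(b ∩ (b ∩ j) ∩ b, g(c), b ∩ j)) ∪ j ∩ j ∩ (b ∩ j) ∩ g(b ∪ c) ∩ h(j, b, b))
  Expand products over sums:  b ∩ g(b ∪ c) ∩ h(j, b, b) ∩ j ∩ j ∩ j ∪ b ∩ c ∩ g(b ∪ c) ∩ h(j, b, b) ∩ j ∩ j ∪ g(h(b ∩ b ∩ b ∩ j, g(c), b ∩ j)) ∪ b ∩ g(b ∪ c) ∩ h(j, b, b) ∩ j ∩ j ∩ j
  Sort:  b ∩ c ∩ g(b ∪ c) ∩ h(j, b, b) ∩ j ∩ j ∪ b ∩ g(b ∪ c) ∩ h(j, b, b) ∩ j ∩ j ∩ j ∪ b ∩ g(b ∪ c) ∩ h(j, b, b) ∩ j ∩ j ∩ j ∪ g(h(b ∩ b ∩ b ∩ j, g(c), b ∩ j))
Right:  g(h(((j ∩ b) ∩ b) ∩ b, g(c), j ∩ b)) ∪ (g(c ∪ b) ∩ h(j, b, b)) ∩ j ∩ j ∩ b ∩ c ∪ (j ∩ b ∩ h(j, b, b) ∩ j ∩ j ∩ g(c ∪ b) ∪ j ∩ (((g(b ∪ c) ∩ h(j, b, b)) ∩ (j ∩ j)) ∩ b))
  Un-nest:  g(h(b ∩ b ∩ b ∩ j, g(c), b ∩ j)) ∪ b ∩ c ∩ g(b ∪ c) ∩ h(j, b, b) ∩ j ∩ j ∪ b ∩ g(b ∪ c) ∩ h(j, b, b) ∩ j ∩ j ∩ j ∪ b ∩ g(b ∪ c) ∩ h(j, b, b) ∩ j ∩ j ∩ j
  Order the arguments:  b ∩ c ∩ g(b ∪ c) ∩ h(j, b, b) ∩ j ∩ j ∪ b ∩ g(b ∪ c) ∩ h(j, b, b) ∩ j ∩ j ∩ j ∪ b ∩ g(b ∪ c) ∩ h(j, b, b) ∩ j ∩ j ∩ j ∪ g(h(b ∩ b ∩ b ∩ j, g(c), b ∩ j))

Answer: yes — both canonical forms are b ∩ c ∩ g(b ∪ c) ∩ h(j, b, b) ∩ j ∩ j ∪ b ∩ g(b ∪ c) ∩ h(j, b, b) ∩ j ∩ j ∩ j ∪ b ∩ g(b ∪ c) ∩ h(j, b, b) ∩ j ∩ j ∩ j ∪ g(h(b ∩ b ∩ b ∩ j, g(c), b ∩ j))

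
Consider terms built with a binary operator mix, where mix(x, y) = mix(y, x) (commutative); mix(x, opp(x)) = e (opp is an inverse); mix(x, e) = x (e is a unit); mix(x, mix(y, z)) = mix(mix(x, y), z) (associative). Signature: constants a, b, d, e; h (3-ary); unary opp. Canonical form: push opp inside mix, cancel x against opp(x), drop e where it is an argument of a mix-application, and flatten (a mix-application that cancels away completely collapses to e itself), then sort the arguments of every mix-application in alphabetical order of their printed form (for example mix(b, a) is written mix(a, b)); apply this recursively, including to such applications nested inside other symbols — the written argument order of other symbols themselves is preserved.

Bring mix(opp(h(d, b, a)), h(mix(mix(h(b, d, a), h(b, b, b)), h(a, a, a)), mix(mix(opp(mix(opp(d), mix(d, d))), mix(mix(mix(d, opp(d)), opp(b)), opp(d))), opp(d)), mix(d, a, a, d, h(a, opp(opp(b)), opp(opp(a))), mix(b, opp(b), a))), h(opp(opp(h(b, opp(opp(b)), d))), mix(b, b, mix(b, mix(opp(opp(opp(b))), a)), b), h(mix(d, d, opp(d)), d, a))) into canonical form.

Answer: mix(h(h(b, b, d), mix(a, b, b, b), h(d, d, a)), h(mix(h(a, a, a), h(b, b, b), h(b, d, a)), mix(opp(b), opp(d), opp(d), opp(d)), mix(a, a, a, d, d, h(a, b, a))), opp(h(d, b, a)))

Derivation:
Push opp inside:  distribute opp over mix and collapse double opp
Collect:  mix(opp(h(d, b, a)), h(mix(h(a, a, a), h(b, b, b), h(b, d, a)), mix(opp(b), opp(d), opp(d), opp(d)), mix(a, a, a, d, d, h(a, b, a))), h(h(b, b, d), mix(a, b, b, b), h(d, d, a)))
Order the arguments:  mix(h(h(b, b, d), mix(a, b, b, b), h(d, d, a)), h(mix(h(a, a, a), h(b, b, b), h(b, d, a)), mix(opp(b), opp(d), opp(d), opp(d)), mix(a, a, a, d, d, h(a, b, a))), opp(h(d, b, a)))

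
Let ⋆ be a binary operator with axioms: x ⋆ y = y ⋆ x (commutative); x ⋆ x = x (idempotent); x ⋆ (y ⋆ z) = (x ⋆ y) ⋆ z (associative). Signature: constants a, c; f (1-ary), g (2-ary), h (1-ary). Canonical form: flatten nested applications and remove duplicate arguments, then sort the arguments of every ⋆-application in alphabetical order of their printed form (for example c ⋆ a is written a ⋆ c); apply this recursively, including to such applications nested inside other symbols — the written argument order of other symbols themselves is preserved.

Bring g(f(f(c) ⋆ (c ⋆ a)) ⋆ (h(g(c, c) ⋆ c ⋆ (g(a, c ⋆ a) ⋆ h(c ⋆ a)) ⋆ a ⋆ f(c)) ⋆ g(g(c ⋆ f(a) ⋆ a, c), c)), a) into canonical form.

Work inside:  f(f(c) ⋆ (c ⋆ a)) ⋆ (h(g(c, c) ⋆ c ⋆ (g(a, c ⋆ a) ⋆ h(c ⋆ a)) ⋆ a ⋆ f(c)) ⋆ g(g(c ⋆ f(a) ⋆ a, c), c))
Flatten:  f(f(c) ⋆ (c ⋆ a)) ⋆ h(g(c, c) ⋆ c ⋆ (g(a, c ⋆ a) ⋆ h(c ⋆ a)) ⋆ a ⋆ f(c)) ⋆ g(g(c ⋆ f(a) ⋆ a, c), c)
Inside:  f(f(c) ⋆ (c ⋆ a))  →  f(a ⋆ c ⋆ f(c))
Simplify inside:  h(g(c, c) ⋆ c ⋆ (g(a, c ⋆ a) ⋆ h(c ⋆ a)) ⋆ a ⋆ f(c))  →  h(a ⋆ c ⋆ f(c) ⋆ g(a, a ⋆ c) ⋆ g(c, c) ⋆ h(a ⋆ c))
Simplify inside:  g(g(c ⋆ f(a) ⋆ a, c), c)  →  g(g(a ⋆ c ⋆ f(a), c), c)
Order the arguments:  f(a ⋆ c ⋆ f(c)) ⋆ g(g(a ⋆ c ⋆ f(a), c), c) ⋆ h(a ⋆ c ⋆ f(c) ⋆ g(a, a ⋆ c) ⋆ g(c, c) ⋆ h(a ⋆ c))
Put back:  g(f(a ⋆ c ⋆ f(c)) ⋆ g(g(a ⋆ c ⋆ f(a), c), c) ⋆ h(a ⋆ c ⋆ f(c) ⋆ g(a, a ⋆ c) ⋆ g(c, c) ⋆ h(a ⋆ c)), a)

Answer: g(f(a ⋆ c ⋆ f(c)) ⋆ g(g(a ⋆ c ⋆ f(a), c), c) ⋆ h(a ⋆ c ⋆ f(c) ⋆ g(a, a ⋆ c) ⋆ g(c, c) ⋆ h(a ⋆ c)), a)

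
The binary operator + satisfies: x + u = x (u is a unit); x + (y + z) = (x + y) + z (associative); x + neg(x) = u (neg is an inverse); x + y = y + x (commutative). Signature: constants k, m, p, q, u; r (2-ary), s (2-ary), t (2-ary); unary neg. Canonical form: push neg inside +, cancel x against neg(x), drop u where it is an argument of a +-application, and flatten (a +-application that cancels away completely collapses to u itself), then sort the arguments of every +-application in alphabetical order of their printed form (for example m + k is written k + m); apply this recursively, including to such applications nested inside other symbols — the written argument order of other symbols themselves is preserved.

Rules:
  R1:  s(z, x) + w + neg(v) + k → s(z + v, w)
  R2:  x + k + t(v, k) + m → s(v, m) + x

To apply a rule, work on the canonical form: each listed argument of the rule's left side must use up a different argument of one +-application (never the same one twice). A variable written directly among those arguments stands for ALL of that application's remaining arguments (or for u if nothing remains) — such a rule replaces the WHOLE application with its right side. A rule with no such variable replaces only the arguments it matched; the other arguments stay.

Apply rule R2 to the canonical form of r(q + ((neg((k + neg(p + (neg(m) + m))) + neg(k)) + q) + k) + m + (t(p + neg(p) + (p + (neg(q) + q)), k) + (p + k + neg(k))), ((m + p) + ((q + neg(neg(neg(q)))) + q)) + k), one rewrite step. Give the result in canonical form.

Answer: r(p + p + q + q + s(p, m), k + m + p + q)

Derivation:
Canonical form:  r(k + m + p + p + q + q + t(p, k), k + m + p + q)
R2 matches:  uses k, m, t(p, k);  v := p, x := p + p + q + q
The variable takes the whole remainder — replace the entire application.
New term:  r(p + p + q + q + s(p, m), k + m + p + q)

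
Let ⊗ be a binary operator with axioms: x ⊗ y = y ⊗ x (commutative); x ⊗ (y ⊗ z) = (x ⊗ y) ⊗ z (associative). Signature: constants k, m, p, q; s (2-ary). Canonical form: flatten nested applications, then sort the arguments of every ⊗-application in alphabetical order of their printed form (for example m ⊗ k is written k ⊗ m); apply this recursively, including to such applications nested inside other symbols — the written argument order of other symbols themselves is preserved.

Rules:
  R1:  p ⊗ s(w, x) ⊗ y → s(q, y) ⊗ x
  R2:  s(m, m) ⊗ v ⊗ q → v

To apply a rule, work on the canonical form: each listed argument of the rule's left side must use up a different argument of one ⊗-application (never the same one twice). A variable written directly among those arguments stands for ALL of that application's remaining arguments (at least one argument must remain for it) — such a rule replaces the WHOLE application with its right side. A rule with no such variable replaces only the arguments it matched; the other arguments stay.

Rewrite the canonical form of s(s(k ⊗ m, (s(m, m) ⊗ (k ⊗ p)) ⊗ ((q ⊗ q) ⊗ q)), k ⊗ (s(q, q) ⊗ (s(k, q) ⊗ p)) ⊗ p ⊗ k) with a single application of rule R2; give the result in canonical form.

Answer: s(s(k ⊗ m, k ⊗ p ⊗ q ⊗ q), k ⊗ k ⊗ p ⊗ p ⊗ s(k, q) ⊗ s(q, q))

Derivation:
Canonical form:  s(s(k ⊗ m, k ⊗ p ⊗ q ⊗ q ⊗ q ⊗ s(m, m)), k ⊗ k ⊗ p ⊗ p ⊗ s(k, q) ⊗ s(q, q))
Match R2:  consume q, s(m, m);  v := k ⊗ p ⊗ q ⊗ q
The variable takes the whole remainder — replace the entire application.
New term:  s(s(k ⊗ m, k ⊗ p ⊗ q ⊗ q), k ⊗ k ⊗ p ⊗ p ⊗ s(k, q) ⊗ s(q, q))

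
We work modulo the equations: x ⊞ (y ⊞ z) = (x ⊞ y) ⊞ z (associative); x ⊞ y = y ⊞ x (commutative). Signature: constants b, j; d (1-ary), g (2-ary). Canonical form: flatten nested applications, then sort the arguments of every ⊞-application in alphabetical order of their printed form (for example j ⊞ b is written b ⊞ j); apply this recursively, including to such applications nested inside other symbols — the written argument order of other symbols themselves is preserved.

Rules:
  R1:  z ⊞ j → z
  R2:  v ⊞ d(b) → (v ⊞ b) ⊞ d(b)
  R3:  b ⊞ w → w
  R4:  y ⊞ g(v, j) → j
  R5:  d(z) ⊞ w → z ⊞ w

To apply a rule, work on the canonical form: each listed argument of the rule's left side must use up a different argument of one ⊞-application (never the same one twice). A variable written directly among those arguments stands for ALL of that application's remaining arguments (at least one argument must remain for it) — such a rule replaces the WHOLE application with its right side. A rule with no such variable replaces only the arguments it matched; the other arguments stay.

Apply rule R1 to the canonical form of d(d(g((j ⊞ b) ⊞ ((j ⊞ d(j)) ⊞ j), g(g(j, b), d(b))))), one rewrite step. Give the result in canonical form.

Canonical form:  d(d(g(b ⊞ d(j) ⊞ j ⊞ j ⊞ j, g(g(j, b), d(b)))))
Apply R1:  consuming j;  z := b ⊞ d(j) ⊞ j ⊞ j
The variable takes the whole remainder — replace the entire application.
Giving:  d(d(g(b ⊞ d(j) ⊞ j ⊞ j, g(g(j, b), d(b)))))

Answer: d(d(g(b ⊞ d(j) ⊞ j ⊞ j, g(g(j, b), d(b)))))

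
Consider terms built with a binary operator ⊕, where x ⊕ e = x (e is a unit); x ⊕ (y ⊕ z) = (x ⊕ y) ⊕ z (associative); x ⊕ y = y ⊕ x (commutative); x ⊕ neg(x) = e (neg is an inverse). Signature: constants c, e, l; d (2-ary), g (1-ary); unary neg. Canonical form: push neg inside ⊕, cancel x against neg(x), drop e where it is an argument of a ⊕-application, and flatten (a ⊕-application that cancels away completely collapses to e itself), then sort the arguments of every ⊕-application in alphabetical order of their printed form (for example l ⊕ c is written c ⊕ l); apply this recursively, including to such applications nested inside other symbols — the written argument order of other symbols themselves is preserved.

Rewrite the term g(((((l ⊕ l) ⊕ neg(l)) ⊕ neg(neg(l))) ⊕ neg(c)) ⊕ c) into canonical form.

Answer: g(l ⊕ l)

Derivation:
Focus inside:  ((((l ⊕ l) ⊕ neg(l)) ⊕ neg(neg(l))) ⊕ neg(c)) ⊕ c
Push neg inside:  distribute neg over ⊕ and collapse double neg
Inverses cancel:  c cancels
Combine occurrences:  l ⊕ l
Reassemble:  g(l ⊕ l)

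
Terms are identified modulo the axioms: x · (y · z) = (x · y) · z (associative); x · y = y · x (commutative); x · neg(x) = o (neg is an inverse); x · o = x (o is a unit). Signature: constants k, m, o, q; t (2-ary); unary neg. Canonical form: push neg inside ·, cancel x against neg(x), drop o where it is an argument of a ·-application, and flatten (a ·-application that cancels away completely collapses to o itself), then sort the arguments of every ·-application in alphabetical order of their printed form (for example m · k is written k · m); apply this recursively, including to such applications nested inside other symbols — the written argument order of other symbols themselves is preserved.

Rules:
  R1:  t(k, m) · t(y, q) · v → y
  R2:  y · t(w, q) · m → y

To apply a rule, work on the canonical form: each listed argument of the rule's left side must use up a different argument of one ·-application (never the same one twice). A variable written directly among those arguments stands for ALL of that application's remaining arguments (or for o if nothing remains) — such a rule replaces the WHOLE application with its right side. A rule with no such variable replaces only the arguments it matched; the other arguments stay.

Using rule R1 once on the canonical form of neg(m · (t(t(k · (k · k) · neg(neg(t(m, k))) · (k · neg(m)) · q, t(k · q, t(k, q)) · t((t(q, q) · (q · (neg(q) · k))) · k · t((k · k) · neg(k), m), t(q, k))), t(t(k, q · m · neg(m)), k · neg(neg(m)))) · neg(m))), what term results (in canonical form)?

Canonical form:  neg(t(t(k · k · k · k · neg(m) · q · t(m, k), t(k · k · t(k, m) · t(q, q), t(q, k)) · t(k · q, t(k, q))), t(t(k, q), k · m)))
Apply R1:  consuming t(k, m), t(q, q);  v := k · k, y := q
Every leftover argument binds to the variable; the entire application is replaced.
New term:  neg(t(t(k · k · k · k · neg(m) · q · t(m, k), t(k · q, t(k, q)) · t(q, t(q, k))), t(t(k, q), k · m)))

Answer: neg(t(t(k · k · k · k · neg(m) · q · t(m, k), t(k · q, t(k, q)) · t(q, t(q, k))), t(t(k, q), k · m)))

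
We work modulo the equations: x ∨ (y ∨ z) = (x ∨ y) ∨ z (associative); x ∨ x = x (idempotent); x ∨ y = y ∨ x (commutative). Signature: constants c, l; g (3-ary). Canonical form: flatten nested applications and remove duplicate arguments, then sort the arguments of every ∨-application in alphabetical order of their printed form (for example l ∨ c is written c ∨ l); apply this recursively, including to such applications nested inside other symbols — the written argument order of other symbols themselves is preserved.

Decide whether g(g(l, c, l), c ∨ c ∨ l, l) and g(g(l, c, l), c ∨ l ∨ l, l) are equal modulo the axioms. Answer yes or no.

Answer: yes — both canonical forms are g(g(l, c, l), c ∨ l, l)

Derivation:
Left:  g(g(l, c, l), c ∨ c ∨ l, l)
  Focus inside:  c ∨ c ∨ l
  Idempotence:  drop duplicate c
  Sort arguments:  c ∨ l
  Put back:  g(g(l, c, l), c ∨ l, l)
Right:  g(g(l, c, l), c ∨ l ∨ l, l)
  Work inside:  c ∨ l ∨ l
  Deduplicate:  drop duplicate l
  Order the arguments:  c ∨ l
  Rebuild:  g(g(l, c, l), c ∨ l, l)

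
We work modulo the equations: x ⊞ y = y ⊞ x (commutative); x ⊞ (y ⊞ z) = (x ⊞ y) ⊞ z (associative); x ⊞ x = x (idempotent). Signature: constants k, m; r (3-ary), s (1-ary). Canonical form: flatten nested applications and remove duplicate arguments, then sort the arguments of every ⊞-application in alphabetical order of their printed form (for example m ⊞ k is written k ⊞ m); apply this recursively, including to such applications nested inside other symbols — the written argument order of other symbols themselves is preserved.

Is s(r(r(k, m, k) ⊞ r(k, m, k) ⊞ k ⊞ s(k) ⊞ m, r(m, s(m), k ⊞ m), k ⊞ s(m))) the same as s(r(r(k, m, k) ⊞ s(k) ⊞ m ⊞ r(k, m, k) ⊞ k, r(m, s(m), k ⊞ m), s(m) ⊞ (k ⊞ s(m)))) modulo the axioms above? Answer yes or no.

Answer: yes — both canonical forms are s(r(k ⊞ m ⊞ r(k, m, k) ⊞ s(k), r(m, s(m), k ⊞ m), k ⊞ s(m)))

Derivation:
Left:  s(r(r(k, m, k) ⊞ r(k, m, k) ⊞ k ⊞ s(k) ⊞ m, r(m, s(m), k ⊞ m), k ⊞ s(m)))
  Focus inside:  r(k, m, k) ⊞ r(k, m, k) ⊞ k ⊞ s(k) ⊞ m
  Deduplicate:  drop duplicate r(k, m, k)
  Sort:  k ⊞ m ⊞ r(k, m, k) ⊞ s(k)
  Put back:  s(r(k ⊞ m ⊞ r(k, m, k) ⊞ s(k), r(m, s(m), k ⊞ m), k ⊞ s(m)))
Right:  s(r(r(k, m, k) ⊞ s(k) ⊞ m ⊞ r(k, m, k) ⊞ k, r(m, s(m), k ⊞ m), s(m) ⊞ (k ⊞ s(m))))
  Descend into:  r(k, m, k) ⊞ s(k) ⊞ m ⊞ r(k, m, k) ⊞ k
  Drop duplicates:  drop duplicate r(k, m, k)
  Order the arguments:  k ⊞ m ⊞ r(k, m, k) ⊞ s(k)
  Reassemble:  s(r(k ⊞ m ⊞ r(k, m, k) ⊞ s(k), r(m, s(m), k ⊞ m), k ⊞ s(m)))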